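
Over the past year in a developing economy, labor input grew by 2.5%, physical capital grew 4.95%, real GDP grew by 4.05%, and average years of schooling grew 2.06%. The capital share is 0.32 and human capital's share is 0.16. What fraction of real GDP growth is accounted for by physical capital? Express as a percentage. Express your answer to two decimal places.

Physical capital accounted for 39.11% of growth.

Physical capital contributed 0.32 × 4.95 = 1.584 pp.
Share of growth = 1.584 / 4.05 × 100 = 39.1111%.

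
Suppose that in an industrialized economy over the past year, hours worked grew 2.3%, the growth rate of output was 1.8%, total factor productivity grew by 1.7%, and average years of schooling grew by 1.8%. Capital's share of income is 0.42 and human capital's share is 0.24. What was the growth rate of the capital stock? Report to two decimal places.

Labor's share = 1 − 0.42 − 0.24 = 0.34.
gY = gA + 0.24×1.8 + 0.34×2.3 + 0.42×g.
0.42×g = 1.8 − 1.7 − 1.214 = -1.114.
g = -1.114 / 0.42 = -2.6524%.

-2.65%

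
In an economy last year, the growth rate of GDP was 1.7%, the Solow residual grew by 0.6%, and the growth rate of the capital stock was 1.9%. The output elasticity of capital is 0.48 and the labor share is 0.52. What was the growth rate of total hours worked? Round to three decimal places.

Labor's share = 1 − 0.48 = 0.52.
gY = gA + 0.48×1.9 + 0.52×g.
0.52×g = 1.7 − 0.6 − 0.912 = 0.188.
g = 0.188 / 0.52 = 0.36154%.

0.362%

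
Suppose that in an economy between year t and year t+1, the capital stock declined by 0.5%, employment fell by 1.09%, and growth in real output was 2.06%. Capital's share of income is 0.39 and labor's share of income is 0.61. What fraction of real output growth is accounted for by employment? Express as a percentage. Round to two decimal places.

-32.28%

Labor's share = 1 − 0.39 = 0.61.
Employment contributed 0.61 × (-1.09) = -0.6649 pp.
Share of growth = -0.6649 / 2.06 × 100 = -32.2767%.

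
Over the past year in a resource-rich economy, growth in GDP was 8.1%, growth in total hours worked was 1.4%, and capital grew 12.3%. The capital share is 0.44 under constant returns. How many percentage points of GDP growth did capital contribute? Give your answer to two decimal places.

5.41 percentage points

Contribution = share × growth = 0.44 × 12.3 = 5.412 pp.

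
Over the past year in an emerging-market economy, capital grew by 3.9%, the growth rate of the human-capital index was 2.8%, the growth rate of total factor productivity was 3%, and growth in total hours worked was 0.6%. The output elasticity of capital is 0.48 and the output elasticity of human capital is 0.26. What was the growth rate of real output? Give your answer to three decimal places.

5.756%

Labor's share = 1 − 0.48 − 0.26 = 0.26.
Capital: 0.48 × 3.9 = 1.872 pp.
The human-capital index: 0.26 × 2.8 = 0.728 pp.
Total hours worked: 0.26 × 0.6 = 0.156 pp.
Output growth = 3 + 2.756 = 5.756%.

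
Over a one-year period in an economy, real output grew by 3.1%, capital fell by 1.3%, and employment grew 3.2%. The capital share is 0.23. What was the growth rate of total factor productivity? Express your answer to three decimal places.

Labor's share = 1 − 0.23 = 0.77.
Capital: 0.23 × (-1.3) = -0.299 pp.
Employment: 0.77 × 3.2 = 2.464 pp.
TFP growth = 3.1 − 2.165 = 0.935%.

0.935%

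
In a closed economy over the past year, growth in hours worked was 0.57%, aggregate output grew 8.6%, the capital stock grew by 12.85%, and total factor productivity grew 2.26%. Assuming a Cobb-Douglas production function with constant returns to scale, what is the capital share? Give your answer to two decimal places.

gY = gA + α·gK + (1−α)·gL, so gY − gA − gL = α(gK − gL).
8.6 − 2.26 − 0.57 = α × (12.85 − 0.57).
5.77 = 12.28 α, so α = 0.4699.

The capital share is 0.47.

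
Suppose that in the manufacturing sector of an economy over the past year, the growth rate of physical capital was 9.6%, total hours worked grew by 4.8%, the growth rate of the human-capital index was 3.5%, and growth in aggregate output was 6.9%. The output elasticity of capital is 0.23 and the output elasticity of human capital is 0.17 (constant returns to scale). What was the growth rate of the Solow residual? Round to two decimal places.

Labor's share = 1 − 0.23 − 0.17 = 0.6.
Physical capital: 0.23 × 9.6 = 2.208 pp.
The human-capital index: 0.17 × 3.5 = 0.595 pp.
Total hours worked: 0.6 × 4.8 = 2.88 pp.
TFP growth = 6.9 − 5.683 = 1.217%.

1.22%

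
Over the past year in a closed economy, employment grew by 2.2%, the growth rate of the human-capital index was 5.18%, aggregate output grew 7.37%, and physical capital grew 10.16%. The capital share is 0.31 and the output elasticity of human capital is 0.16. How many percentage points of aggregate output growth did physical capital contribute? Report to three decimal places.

3.150 percentage points

Contribution = share × growth = 0.31 × 10.16 = 3.1496 pp.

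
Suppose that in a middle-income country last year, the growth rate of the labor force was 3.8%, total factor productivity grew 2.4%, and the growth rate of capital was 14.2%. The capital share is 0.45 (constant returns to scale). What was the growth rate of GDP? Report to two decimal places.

10.88%

Labor's share = 1 − 0.45 = 0.55.
Capital: 0.45 × 14.2 = 6.39 pp.
The labor force: 0.55 × 3.8 = 2.09 pp.
Output growth = 2.4 + 8.48 = 10.88%.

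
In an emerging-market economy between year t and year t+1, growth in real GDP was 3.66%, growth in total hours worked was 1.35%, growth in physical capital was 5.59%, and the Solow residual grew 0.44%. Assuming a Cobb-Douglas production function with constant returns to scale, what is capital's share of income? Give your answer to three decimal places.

0.441

gY = gA + α·gK + (1−α)·gL, so gY − gA − gL = α(gK − gL).
3.66 − 0.44 − 1.35 = α × (5.59 − 1.35).
1.87 = 4.24 α, so α = 0.44104.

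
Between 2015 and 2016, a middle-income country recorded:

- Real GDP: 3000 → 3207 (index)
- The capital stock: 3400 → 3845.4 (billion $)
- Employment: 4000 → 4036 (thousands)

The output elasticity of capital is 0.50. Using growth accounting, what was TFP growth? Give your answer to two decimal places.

Real GDP growth = (3207 − 3000) / 3000 = 6.9%.
The capital stock growth = (3845.4 − 3400) / 3400 = 13.1%.
Employment growth = (4036 − 4000) / 4000 = 0.9%.
Labor's share = 1 − 0.5 = 0.5.
The capital stock: 0.5 × 13.1 = 6.55 pp.
Employment: 0.5 × 0.9 = 0.45 pp.
TFP growth = 6.9 − 7 = -0.1%.

-0.10%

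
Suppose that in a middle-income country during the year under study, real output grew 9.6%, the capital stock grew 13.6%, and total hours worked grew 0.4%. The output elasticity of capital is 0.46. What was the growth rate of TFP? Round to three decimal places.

3.128%

Labor's share = 1 − 0.46 = 0.54.
The capital stock: 0.46 × 13.6 = 6.256 pp.
Total hours worked: 0.54 × 0.4 = 0.216 pp.
TFP growth = 9.6 − 6.472 = 3.128%.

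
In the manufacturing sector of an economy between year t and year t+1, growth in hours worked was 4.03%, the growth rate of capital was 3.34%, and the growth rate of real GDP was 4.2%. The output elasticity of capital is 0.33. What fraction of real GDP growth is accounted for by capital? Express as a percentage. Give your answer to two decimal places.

Capital contributed 0.33 × 3.34 = 1.1022 pp.
Share of growth = 1.1022 / 4.2 × 100 = 26.2429%.

Capital accounted for 26.24% of growth.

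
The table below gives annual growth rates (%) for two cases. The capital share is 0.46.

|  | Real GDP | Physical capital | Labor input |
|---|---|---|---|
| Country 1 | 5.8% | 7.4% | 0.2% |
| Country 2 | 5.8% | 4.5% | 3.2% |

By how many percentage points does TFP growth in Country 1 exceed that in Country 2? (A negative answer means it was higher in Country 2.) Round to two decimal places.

Labor's share = 1 − 0.46 = 0.54.
Country 1: TFP = 5.8 − 3.404 − 0.108 = 2.288%.
Country 2: TFP = 5.8 − 2.07 − 1.728 = 2.002%.
Difference = 2.288 − (2.002) = 0.286 pp.

0.29 percentage points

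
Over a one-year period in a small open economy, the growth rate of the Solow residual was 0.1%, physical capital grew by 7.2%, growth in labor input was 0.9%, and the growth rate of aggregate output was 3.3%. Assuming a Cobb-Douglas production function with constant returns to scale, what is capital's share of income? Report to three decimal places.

α = 0.365

gY = gA + α·gK + (1−α)·gL, so gY − gA − gL = α(gK − gL).
3.3 − 0.1 − 0.9 = α × (7.2 − 0.9).
2.3 = 6.3 α, so α = 0.36508.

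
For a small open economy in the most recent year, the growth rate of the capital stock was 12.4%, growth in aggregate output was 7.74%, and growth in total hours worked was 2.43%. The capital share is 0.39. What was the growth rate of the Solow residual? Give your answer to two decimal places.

Labor's share = 1 − 0.39 = 0.61.
The capital stock: 0.39 × 12.4 = 4.836 pp.
Total hours worked: 0.61 × 2.43 = 1.4823 pp.
TFP growth = 7.74 − 6.3183 = 1.4217%.

1.42%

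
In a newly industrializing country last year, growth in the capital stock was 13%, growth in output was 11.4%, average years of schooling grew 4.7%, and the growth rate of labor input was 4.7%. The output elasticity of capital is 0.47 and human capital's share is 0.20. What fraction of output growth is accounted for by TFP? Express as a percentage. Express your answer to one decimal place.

24.6%

Labor's share = 1 − 0.47 − 0.2 = 0.33.
The capital stock: 0.47 × 13 = 6.11 pp.
Average years of schooling: 0.2 × 4.7 = 0.94 pp.
Labor input: 0.33 × 4.7 = 1.551 pp.
TFP growth = 11.4 − 8.601 = 2.799%.
TFP share of growth = 2.799 / 11.4 × 100 = 24.553%.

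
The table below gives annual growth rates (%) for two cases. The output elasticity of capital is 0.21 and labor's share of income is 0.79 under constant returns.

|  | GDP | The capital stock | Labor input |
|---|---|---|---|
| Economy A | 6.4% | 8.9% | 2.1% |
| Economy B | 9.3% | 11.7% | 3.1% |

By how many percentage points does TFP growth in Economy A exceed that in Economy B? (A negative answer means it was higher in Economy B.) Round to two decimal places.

-1.52 percentage points

Labor's share = 1 − 0.21 = 0.79.
Economy A: TFP = 6.4 − 1.869 − 1.659 = 2.872%.
Economy B: TFP = 9.3 − 2.457 − 2.449 = 4.394%.
Difference = 2.872 − (4.394) = -1.522 pp.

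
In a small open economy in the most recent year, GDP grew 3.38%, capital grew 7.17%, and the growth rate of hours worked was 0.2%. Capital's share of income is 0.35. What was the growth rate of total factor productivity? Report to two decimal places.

Labor's share = 1 − 0.35 = 0.65.
Capital: 0.35 × 7.17 = 2.5095 pp.
Hours worked: 0.65 × 0.2 = 0.13 pp.
TFP growth = 3.38 − 2.6395 = 0.7405%.

Total factor productivity grew 0.74%.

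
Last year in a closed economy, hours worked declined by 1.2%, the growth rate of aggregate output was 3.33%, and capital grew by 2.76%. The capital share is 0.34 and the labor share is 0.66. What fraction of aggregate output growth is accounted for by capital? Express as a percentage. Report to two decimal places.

Capital contributed 0.34 × 2.76 = 0.9384 pp.
Share of growth = 0.9384 / 3.33 × 100 = 28.1802%.

28.18%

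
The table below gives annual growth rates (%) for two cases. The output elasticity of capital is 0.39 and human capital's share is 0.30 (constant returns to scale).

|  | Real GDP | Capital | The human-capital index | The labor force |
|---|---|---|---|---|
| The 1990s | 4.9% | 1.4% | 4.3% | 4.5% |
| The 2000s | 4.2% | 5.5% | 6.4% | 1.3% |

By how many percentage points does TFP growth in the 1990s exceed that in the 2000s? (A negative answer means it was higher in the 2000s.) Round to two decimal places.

Labor's share = 1 − 0.39 − 0.3 = 0.31.
The 1990s: TFP = 4.9 − 0.546 − 1.29 − 1.395 = 1.669%.
The 2000s: TFP = 4.2 − 2.145 − 1.92 − 0.403 = -0.268%.
Difference = 1.669 − (-0.268) = 1.937 pp.

1.94 percentage points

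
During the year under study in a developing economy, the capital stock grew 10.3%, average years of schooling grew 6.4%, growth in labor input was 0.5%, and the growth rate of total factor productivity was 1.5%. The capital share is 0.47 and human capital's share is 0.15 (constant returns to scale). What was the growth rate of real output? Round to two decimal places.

7.49%

Labor's share = 1 − 0.47 − 0.15 = 0.38.
The capital stock: 0.47 × 10.3 = 4.841 pp.
Average years of schooling: 0.15 × 6.4 = 0.96 pp.
Labor input: 0.38 × 0.5 = 0.19 pp.
Output growth = 1.5 + 5.991 = 7.491%.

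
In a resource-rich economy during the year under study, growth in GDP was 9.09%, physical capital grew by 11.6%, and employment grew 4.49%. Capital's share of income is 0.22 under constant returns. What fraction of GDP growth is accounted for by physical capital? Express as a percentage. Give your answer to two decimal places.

Physical capital contributed 0.22 × 11.6 = 2.552 pp.
Share of growth = 2.552 / 9.09 × 100 = 28.0748%.

28.07%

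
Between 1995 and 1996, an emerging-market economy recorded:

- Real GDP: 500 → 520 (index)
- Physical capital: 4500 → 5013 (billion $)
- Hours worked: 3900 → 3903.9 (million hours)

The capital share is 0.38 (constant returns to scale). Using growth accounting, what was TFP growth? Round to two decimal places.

-0.39%

Real GDP growth = (520 − 500) / 500 = 4%.
Physical capital growth = (5013 − 4500) / 4500 = 11.4%.
Hours worked growth = (3903.9 − 3900) / 3900 = 0.1%.
Labor's share = 1 − 0.38 = 0.62.
Physical capital: 0.38 × 11.4 = 4.332 pp.
Hours worked: 0.62 × 0.1 = 0.062 pp.
TFP growth = 4 − 4.394 = -0.394%.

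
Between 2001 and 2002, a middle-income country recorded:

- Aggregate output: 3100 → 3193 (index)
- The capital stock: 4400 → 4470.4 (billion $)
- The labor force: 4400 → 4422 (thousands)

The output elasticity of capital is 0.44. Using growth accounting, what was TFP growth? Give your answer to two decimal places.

Aggregate output growth = (3193 − 3100) / 3100 = 3%.
The capital stock growth = (4470.4 − 4400) / 4400 = 1.6%.
The labor force growth = (4422 − 4400) / 4400 = 0.5%.
Labor's share = 1 − 0.44 = 0.56.
The capital stock: 0.44 × 1.6 = 0.704 pp.
The labor force: 0.56 × 0.5 = 0.28 pp.
TFP growth = 3 − 0.984 = 2.016%.

2.02%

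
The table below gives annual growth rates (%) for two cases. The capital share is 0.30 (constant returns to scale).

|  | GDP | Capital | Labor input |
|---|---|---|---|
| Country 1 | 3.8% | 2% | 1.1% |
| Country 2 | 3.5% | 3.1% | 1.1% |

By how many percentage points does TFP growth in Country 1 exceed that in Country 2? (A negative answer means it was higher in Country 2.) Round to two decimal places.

Labor's share = 1 − 0.3 = 0.7.
Country 1: TFP = 3.8 − 0.6 − 0.77 = 2.43%.
Country 2: TFP = 3.5 − 0.93 − 0.77 = 1.8%.
Difference = 2.43 − (1.8) = 0.63 pp.

0.63 percentage points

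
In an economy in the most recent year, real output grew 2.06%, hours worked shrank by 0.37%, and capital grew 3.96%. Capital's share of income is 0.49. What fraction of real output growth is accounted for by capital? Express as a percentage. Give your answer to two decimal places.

Capital contributed 0.49 × 3.96 = 1.9404 pp.
Share of growth = 1.9404 / 2.06 × 100 = 94.1942%.

94.19%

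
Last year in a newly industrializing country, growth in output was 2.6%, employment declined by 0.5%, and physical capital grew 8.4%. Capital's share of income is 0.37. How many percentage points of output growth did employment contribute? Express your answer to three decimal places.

-0.315 pp

Labor's share = 1 − 0.37 = 0.63.
Contribution = share × growth = 0.63 × (-0.5) = -0.315 pp.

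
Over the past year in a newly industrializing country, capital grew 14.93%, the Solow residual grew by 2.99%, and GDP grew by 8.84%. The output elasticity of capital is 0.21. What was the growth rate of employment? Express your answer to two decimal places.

3.44%

Labor's share = 1 − 0.21 = 0.79.
gY = gA + 0.21×14.93 + 0.79×g.
0.79×g = 8.84 − 2.99 − 3.1353 = 2.7147.
g = 2.7147 / 0.79 = 3.4363%.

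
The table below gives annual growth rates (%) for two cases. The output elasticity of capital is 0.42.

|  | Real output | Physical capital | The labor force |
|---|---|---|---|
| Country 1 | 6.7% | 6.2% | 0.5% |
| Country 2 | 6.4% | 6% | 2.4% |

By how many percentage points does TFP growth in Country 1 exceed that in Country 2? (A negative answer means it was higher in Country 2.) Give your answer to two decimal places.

1.32 percentage points

Labor's share = 1 − 0.42 = 0.58.
Country 1: TFP = 6.7 − 2.604 − 0.29 = 3.806%.
Country 2: TFP = 6.4 − 2.52 − 1.392 = 2.488%.
Difference = 3.806 − (2.488) = 1.318 pp.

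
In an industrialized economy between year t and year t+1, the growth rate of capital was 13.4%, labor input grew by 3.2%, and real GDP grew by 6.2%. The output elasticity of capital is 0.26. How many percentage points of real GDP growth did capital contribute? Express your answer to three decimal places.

3.484

Contribution = share × growth = 0.26 × 13.4 = 3.484 pp.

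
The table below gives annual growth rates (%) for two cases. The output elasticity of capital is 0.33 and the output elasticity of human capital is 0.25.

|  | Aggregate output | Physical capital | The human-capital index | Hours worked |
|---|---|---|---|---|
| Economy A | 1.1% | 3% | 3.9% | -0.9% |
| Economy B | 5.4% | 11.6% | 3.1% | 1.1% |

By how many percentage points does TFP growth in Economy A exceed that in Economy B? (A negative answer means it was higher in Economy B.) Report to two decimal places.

Labor's share = 1 − 0.33 − 0.25 = 0.42.
Economy A: TFP = 1.1 − 0.99 − 0.975 + 0.378 = -0.487%.
Economy B: TFP = 5.4 − 3.828 − 0.775 − 0.462 = 0.335%.
Difference = -0.487 − (0.335) = -0.822 pp.

-0.82 percentage points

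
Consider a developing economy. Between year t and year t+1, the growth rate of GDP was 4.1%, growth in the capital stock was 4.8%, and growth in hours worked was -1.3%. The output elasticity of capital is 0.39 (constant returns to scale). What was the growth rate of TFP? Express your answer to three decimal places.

Labor's share = 1 − 0.39 = 0.61.
The capital stock: 0.39 × 4.8 = 1.872 pp.
Hours worked: 0.61 × (-1.3) = -0.793 pp.
TFP growth = 4.1 − 1.079 = 3.021%.

TFP growth was 3.021%.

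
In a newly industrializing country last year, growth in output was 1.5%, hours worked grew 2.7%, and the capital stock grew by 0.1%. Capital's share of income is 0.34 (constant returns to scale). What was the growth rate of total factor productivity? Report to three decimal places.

Labor's share = 1 − 0.34 = 0.66.
The capital stock: 0.34 × 0.1 = 0.034 pp.
Hours worked: 0.66 × 2.7 = 1.782 pp.
TFP growth = 1.5 − 1.816 = -0.316%.

-0.316%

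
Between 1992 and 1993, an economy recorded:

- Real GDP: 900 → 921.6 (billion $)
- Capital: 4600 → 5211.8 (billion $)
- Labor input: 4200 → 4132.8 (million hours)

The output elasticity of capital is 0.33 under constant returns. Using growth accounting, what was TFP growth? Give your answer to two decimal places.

-0.92%

Real GDP growth = (921.6 − 900) / 900 = 2.4%.
Capital growth = (5211.8 − 4600) / 4600 = 13.3%.
Labor input growth = (4132.8 − 4200) / 4200 = -1.6%.
Labor's share = 1 − 0.33 = 0.67.
Capital: 0.33 × 13.3 = 4.389 pp.
Labor input: 0.67 × (-1.6) = -1.072 pp.
TFP growth = 2.4 − 3.317 = -0.917%.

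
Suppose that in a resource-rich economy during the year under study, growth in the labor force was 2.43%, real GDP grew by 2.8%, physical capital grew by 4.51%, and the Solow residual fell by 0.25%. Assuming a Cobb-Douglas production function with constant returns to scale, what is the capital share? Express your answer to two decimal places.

gY = gA + α·gK + (1−α)·gL, so gY − gA − gL = α(gK − gL).
2.8 + 0.25 − 2.43 = α × (4.51 − 2.43).
0.62 = 2.08 α, so α = 0.2981.

α = 0.30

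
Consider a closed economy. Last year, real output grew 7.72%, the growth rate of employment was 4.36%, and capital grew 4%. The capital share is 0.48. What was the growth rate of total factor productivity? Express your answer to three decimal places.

Labor's share = 1 − 0.48 = 0.52.
Capital: 0.48 × 4 = 1.92 pp.
Employment: 0.52 × 4.36 = 2.2672 pp.
TFP growth = 7.72 − 4.1872 = 3.5328%.

Total factor productivity grew 3.533%.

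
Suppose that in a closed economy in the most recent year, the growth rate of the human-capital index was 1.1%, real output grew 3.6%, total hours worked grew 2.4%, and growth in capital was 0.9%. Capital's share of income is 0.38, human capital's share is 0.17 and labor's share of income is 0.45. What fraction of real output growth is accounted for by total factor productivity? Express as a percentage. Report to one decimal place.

Labor's share = 1 − 0.38 − 0.17 = 0.45.
Capital: 0.38 × 0.9 = 0.342 pp.
The human-capital index: 0.17 × 1.1 = 0.187 pp.
Total hours worked: 0.45 × 2.4 = 1.08 pp.
TFP growth = 3.6 − 1.609 = 1.991%.
TFP share of growth = 1.991 / 3.6 × 100 = 55.306%.

55.3%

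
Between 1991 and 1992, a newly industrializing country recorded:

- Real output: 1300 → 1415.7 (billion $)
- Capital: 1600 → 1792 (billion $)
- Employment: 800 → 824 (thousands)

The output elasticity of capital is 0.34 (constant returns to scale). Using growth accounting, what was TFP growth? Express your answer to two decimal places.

2.84%

Real output growth = (1415.7 − 1300) / 1300 = 8.9%.
Capital growth = (1792 − 1600) / 1600 = 12%.
Employment growth = (824 − 800) / 800 = 3%.
Labor's share = 1 − 0.34 = 0.66.
Capital: 0.34 × 12 = 4.08 pp.
Employment: 0.66 × 3 = 1.98 pp.
TFP growth = 8.9 − 6.06 = 2.84%.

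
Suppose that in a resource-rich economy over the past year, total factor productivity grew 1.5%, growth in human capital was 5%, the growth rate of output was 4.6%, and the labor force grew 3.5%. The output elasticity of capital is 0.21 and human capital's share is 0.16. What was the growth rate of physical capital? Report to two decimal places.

Labor's share = 1 − 0.21 − 0.16 = 0.63.
gY = gA + 0.16×5 + 0.63×3.5 + 0.21×g.
0.21×g = 4.6 − 1.5 − 3.005 = 0.095.
g = 0.095 / 0.21 = 0.4524%.

0.45%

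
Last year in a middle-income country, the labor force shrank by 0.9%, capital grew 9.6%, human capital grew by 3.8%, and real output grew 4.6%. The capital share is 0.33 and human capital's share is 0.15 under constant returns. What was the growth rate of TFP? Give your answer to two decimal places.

TFP grew 1.33%.

Labor's share = 1 − 0.33 − 0.15 = 0.52.
Capital: 0.33 × 9.6 = 3.168 pp.
Human capital: 0.15 × 3.8 = 0.57 pp.
The labor force: 0.52 × (-0.9) = -0.468 pp.
TFP growth = 4.6 − 3.27 = 1.33%.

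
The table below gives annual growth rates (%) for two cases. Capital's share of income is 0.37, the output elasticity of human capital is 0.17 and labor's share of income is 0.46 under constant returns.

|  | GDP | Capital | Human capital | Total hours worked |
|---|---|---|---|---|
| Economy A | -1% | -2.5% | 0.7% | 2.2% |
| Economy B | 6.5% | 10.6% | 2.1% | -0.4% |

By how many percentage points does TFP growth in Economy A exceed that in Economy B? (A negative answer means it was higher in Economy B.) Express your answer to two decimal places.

Labor's share = 1 − 0.37 − 0.17 = 0.46.
Economy A: TFP = -1 + 0.925 − 0.119 − 1.012 = -1.206%.
Economy B: TFP = 6.5 − 3.922 − 0.357 + 0.184 = 2.405%.
Difference = -1.206 − (2.405) = -3.611 pp.

-3.61 percentage points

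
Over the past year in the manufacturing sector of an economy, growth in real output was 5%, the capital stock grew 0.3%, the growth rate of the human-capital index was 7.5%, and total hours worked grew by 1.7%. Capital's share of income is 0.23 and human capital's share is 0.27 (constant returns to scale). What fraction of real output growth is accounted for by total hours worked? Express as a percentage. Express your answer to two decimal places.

Total hours worked accounted for 17.00% of growth.

Labor's share = 1 − 0.23 − 0.27 = 0.5.
Total hours worked contributed 0.5 × 1.7 = 0.85 pp.
Share of growth = 0.85 / 5 × 100 = 17%.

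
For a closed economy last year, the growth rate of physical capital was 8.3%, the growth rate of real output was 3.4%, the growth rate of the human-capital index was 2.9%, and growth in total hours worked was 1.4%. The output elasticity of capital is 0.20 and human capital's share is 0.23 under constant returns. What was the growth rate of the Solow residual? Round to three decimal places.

The Solow residual grew 0.275%.

Labor's share = 1 − 0.2 − 0.23 = 0.57.
Physical capital: 0.2 × 8.3 = 1.66 pp.
The human-capital index: 0.23 × 2.9 = 0.667 pp.
Total hours worked: 0.57 × 1.4 = 0.798 pp.
TFP growth = 3.4 − 3.125 = 0.275%.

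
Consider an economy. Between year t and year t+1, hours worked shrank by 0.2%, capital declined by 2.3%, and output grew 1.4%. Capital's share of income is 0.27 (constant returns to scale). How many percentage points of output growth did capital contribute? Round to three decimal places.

Contribution = share × growth = 0.27 × (-2.3) = -0.621 pp.

-0.621 pp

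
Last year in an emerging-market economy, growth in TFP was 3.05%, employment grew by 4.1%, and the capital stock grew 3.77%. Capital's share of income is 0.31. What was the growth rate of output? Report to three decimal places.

Labor's share = 1 − 0.31 = 0.69.
The capital stock: 0.31 × 3.77 = 1.1687 pp.
Employment: 0.69 × 4.1 = 2.829 pp.
Output growth = 3.05 + 3.9977 = 7.0477%.

Output grew 7.048%.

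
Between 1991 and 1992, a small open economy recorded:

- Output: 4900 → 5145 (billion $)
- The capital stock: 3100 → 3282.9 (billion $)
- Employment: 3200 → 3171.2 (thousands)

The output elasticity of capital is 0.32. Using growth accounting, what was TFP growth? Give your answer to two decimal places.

Output growth = (5145 − 4900) / 4900 = 5%.
The capital stock growth = (3282.9 − 3100) / 3100 = 5.9%.
Employment growth = (3171.2 − 3200) / 3200 = -0.9%.
Labor's share = 1 − 0.32 = 0.68.
The capital stock: 0.32 × 5.9 = 1.888 pp.
Employment: 0.68 × (-0.9) = -0.612 pp.
TFP growth = 5 − 1.276 = 3.724%.

3.72%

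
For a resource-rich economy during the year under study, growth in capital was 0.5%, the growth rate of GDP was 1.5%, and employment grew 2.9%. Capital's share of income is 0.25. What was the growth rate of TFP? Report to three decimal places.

-0.800%

Labor's share = 1 − 0.25 = 0.75.
Capital: 0.25 × 0.5 = 0.125 pp.
Employment: 0.75 × 2.9 = 2.175 pp.
TFP growth = 1.5 − 2.3 = -0.8%.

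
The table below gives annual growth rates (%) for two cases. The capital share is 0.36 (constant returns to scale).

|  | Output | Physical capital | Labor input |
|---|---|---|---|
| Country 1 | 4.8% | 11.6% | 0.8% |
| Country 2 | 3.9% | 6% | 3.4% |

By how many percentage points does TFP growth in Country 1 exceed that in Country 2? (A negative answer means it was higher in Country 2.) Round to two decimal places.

Labor's share = 1 − 0.36 = 0.64.
Country 1: TFP = 4.8 − 4.176 − 0.512 = 0.112%.
Country 2: TFP = 3.9 − 2.16 − 2.176 = -0.436%.
Difference = 0.112 − (-0.436) = 0.548 pp.

0.55 percentage points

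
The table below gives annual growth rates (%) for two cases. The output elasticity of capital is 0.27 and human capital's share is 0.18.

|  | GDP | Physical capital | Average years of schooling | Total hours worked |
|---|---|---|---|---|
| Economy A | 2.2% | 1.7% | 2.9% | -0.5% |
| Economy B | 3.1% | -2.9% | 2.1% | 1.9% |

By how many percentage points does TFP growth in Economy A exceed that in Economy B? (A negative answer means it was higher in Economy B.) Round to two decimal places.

Labor's share = 1 − 0.27 − 0.18 = 0.55.
Economy A: TFP = 2.2 − 0.459 − 0.522 + 0.275 = 1.494%.
Economy B: TFP = 3.1 + 0.783 − 0.378 − 1.045 = 2.46%.
Difference = 1.494 − (2.46) = -0.966 pp.

-0.97 percentage points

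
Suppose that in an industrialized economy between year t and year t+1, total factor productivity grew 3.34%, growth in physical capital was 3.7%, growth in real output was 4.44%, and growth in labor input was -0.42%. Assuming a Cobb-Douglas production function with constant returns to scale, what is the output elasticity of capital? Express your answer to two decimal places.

The output elasticity of capital is 0.37.

gY = gA + α·gK + (1−α)·gL, so gY − gA − gL = α(gK − gL).
4.44 − 3.34 + 0.42 = α × (3.7 − (-0.42)).
1.52 = 4.12 α, so α = 0.3689.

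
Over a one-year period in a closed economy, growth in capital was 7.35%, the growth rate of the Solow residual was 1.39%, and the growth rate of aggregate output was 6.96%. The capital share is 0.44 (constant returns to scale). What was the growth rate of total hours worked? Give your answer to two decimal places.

Labor's share = 1 − 0.44 = 0.56.
gY = gA + 0.44×7.35 + 0.56×g.
0.56×g = 6.96 − 1.39 − 3.234 = 2.336.
g = 2.336 / 0.56 = 4.1714%.

Total hours worked grew 4.17%.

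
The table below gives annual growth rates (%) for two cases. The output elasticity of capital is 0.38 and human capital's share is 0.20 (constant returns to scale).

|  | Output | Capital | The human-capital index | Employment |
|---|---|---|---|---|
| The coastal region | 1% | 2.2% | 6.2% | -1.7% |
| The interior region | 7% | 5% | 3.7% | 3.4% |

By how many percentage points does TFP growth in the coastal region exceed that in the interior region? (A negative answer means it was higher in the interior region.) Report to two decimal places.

-3.29 percentage points

Labor's share = 1 − 0.38 − 0.2 = 0.42.
The coastal region: TFP = 1 − 0.836 − 1.24 + 0.714 = -0.362%.
The interior region: TFP = 7 − 1.9 − 0.74 − 1.428 = 2.932%.
Difference = -0.362 − (2.932) = -3.294 pp.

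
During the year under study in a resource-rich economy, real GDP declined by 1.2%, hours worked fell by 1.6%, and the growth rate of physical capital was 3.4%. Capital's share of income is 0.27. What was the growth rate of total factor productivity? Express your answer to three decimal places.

-0.950%

Labor's share = 1 − 0.27 = 0.73.
Physical capital: 0.27 × 3.4 = 0.918 pp.
Hours worked: 0.73 × (-1.6) = -1.168 pp.
TFP growth = -1.2 + 0.25 = -0.95%.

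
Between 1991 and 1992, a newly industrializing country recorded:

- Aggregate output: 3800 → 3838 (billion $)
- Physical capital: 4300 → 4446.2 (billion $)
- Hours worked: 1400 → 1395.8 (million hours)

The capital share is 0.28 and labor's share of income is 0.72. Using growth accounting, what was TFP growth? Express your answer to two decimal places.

Aggregate output growth = (3838 − 3800) / 3800 = 1%.
Physical capital growth = (4446.2 − 4300) / 4300 = 3.4%.
Hours worked growth = (1395.8 − 1400) / 1400 = -0.3%.
Labor's share = 1 − 0.28 = 0.72.
Physical capital: 0.28 × 3.4 = 0.952 pp.
Hours worked: 0.72 × (-0.3) = -0.216 pp.
TFP growth = 1 − 0.736 = 0.264%.

0.26%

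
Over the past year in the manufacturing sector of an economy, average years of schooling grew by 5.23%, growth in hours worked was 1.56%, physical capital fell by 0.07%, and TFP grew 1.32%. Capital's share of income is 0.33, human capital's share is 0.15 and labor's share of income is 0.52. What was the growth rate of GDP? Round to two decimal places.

2.89%

Labor's share = 1 − 0.33 − 0.15 = 0.52.
Physical capital: 0.33 × (-0.07) = -0.0231 pp.
Average years of schooling: 0.15 × 5.23 = 0.7845 pp.
Hours worked: 0.52 × 1.56 = 0.8112 pp.
Output growth = 1.32 + 1.5726 = 2.8926%.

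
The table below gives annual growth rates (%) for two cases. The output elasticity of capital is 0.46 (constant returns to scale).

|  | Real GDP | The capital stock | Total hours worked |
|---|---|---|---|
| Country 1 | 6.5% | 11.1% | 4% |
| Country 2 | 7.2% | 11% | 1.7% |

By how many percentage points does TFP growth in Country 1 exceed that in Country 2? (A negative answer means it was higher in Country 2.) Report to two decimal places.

Labor's share = 1 − 0.46 = 0.54.
Country 1: TFP = 6.5 − 5.106 − 2.16 = -0.766%.
Country 2: TFP = 7.2 − 5.06 − 0.918 = 1.222%.
Difference = -0.766 − (1.222) = -1.988 pp.

-1.99 percentage points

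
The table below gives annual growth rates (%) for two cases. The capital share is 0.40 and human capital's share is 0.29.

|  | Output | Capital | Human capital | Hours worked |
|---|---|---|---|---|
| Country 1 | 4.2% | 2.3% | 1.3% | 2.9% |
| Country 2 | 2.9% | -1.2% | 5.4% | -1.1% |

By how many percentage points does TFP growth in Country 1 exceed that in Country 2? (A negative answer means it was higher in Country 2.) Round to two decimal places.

-0.15 percentage points

Labor's share = 1 − 0.4 − 0.29 = 0.31.
Country 1: TFP = 4.2 − 0.92 − 0.377 − 0.899 = 2.004%.
Country 2: TFP = 2.9 + 0.48 − 1.566 + 0.341 = 2.155%.
Difference = 2.004 − (2.155) = -0.151 pp.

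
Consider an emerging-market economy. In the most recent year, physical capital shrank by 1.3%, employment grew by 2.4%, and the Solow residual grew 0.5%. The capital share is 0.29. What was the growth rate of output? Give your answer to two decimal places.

Output growth was 1.83%.

Labor's share = 1 − 0.29 = 0.71.
Physical capital: 0.29 × (-1.3) = -0.377 pp.
Employment: 0.71 × 2.4 = 1.704 pp.
Output growth = 0.5 + 1.327 = 1.827%.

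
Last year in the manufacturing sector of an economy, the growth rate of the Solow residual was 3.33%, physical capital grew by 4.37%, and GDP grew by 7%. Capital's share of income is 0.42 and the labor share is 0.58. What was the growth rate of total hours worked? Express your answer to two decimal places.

Labor's share = 1 − 0.42 = 0.58.
gY = gA + 0.42×4.37 + 0.58×g.
0.58×g = 7 − 3.33 − 1.8354 = 1.8346.
g = 1.8346 / 0.58 = 3.1631%.

Total hours worked grew 3.16%.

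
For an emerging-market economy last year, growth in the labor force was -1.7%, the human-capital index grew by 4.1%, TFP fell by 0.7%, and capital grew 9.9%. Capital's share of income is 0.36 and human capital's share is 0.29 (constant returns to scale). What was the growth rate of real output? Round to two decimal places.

Labor's share = 1 − 0.36 − 0.29 = 0.35.
Capital: 0.36 × 9.9 = 3.564 pp.
The human-capital index: 0.29 × 4.1 = 1.189 pp.
The labor force: 0.35 × (-1.7) = -0.595 pp.
Output growth = -0.7 + 4.158 = 3.458%.

3.46%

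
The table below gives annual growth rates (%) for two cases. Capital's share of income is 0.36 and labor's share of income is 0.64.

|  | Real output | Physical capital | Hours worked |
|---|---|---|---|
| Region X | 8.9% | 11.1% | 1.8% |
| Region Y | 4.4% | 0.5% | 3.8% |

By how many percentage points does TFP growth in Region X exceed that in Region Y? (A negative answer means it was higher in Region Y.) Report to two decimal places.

Labor's share = 1 − 0.36 = 0.64.
Region X: TFP = 8.9 − 3.996 − 1.152 = 3.752%.
Region Y: TFP = 4.4 − 0.18 − 2.432 = 1.788%.
Difference = 3.752 − (1.788) = 1.964 pp.

1.96 percentage points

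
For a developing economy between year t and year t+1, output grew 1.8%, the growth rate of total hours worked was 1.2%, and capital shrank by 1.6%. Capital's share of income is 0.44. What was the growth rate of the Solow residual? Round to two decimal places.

1.83%

Labor's share = 1 − 0.44 = 0.56.
Capital: 0.44 × (-1.6) = -0.704 pp.
Total hours worked: 0.56 × 1.2 = 0.672 pp.
TFP growth = 1.8 + 0.032 = 1.832%.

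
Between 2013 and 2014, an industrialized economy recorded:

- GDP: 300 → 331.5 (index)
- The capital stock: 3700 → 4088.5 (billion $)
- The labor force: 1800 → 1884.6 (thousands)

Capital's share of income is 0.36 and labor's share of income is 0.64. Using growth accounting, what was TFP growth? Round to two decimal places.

TFP grew 3.71%.

GDP growth = (331.5 − 300) / 300 = 10.5%.
The capital stock growth = (4088.5 − 3700) / 3700 = 10.5%.
The labor force growth = (1884.6 − 1800) / 1800 = 4.7%.
Labor's share = 1 − 0.36 = 0.64.
The capital stock: 0.36 × 10.5 = 3.78 pp.
The labor force: 0.64 × 4.7 = 3.008 pp.
TFP growth = 10.5 − 6.788 = 3.712%.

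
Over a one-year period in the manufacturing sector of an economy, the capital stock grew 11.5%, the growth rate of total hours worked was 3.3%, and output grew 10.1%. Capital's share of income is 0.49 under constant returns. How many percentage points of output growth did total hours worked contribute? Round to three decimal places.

1.683

Labor's share = 1 − 0.49 = 0.51.
Contribution = share × growth = 0.51 × 3.3 = 1.683 pp.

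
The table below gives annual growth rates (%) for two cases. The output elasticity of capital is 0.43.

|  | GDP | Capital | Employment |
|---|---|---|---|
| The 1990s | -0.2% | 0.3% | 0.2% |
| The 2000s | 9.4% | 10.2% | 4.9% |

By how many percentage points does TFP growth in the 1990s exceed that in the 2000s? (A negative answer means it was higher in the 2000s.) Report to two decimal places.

Labor's share = 1 − 0.43 = 0.57.
The 1990s: TFP = -0.2 − 0.129 − 0.114 = -0.443%.
The 2000s: TFP = 9.4 − 4.386 − 2.793 = 2.221%.
Difference = -0.443 − (2.221) = -2.664 pp.

-2.66 percentage points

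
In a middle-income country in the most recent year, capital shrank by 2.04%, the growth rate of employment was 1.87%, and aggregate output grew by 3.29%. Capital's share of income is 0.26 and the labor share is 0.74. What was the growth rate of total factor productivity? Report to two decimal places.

Total factor productivity grew 2.44%.

Labor's share = 1 − 0.26 = 0.74.
Capital: 0.26 × (-2.04) = -0.5304 pp.
Employment: 0.74 × 1.87 = 1.3838 pp.
TFP growth = 3.29 − 0.8534 = 2.4366%.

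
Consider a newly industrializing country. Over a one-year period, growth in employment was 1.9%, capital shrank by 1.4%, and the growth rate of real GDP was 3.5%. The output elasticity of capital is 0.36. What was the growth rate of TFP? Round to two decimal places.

TFP growth was 2.79%.

Labor's share = 1 − 0.36 = 0.64.
Capital: 0.36 × (-1.4) = -0.504 pp.
Employment: 0.64 × 1.9 = 1.216 pp.
TFP growth = 3.5 − 0.712 = 2.788%.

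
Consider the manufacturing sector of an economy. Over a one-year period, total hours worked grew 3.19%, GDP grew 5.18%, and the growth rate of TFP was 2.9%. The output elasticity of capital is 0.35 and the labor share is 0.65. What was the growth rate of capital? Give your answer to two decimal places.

Labor's share = 1 − 0.35 = 0.65.
gY = gA + 0.65×3.19 + 0.35×g.
0.35×g = 5.18 − 2.9 − 2.0735 = 0.2065.
g = 0.2065 / 0.35 = 0.59%.

0.59%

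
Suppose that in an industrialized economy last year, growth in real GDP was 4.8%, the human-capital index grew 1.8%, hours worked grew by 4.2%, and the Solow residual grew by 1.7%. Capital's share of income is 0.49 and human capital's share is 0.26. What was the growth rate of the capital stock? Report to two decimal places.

Labor's share = 1 − 0.49 − 0.26 = 0.25.
gY = gA + 0.26×1.8 + 0.25×4.2 + 0.49×g.
0.49×g = 4.8 − 1.7 − 1.518 = 1.582.
g = 1.582 / 0.49 = 3.2286%.

3.23%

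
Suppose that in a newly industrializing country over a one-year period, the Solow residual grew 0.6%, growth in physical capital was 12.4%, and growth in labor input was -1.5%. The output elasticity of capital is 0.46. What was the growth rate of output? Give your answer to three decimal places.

Labor's share = 1 − 0.46 = 0.54.
Physical capital: 0.46 × 12.4 = 5.704 pp.
Labor input: 0.54 × (-1.5) = -0.81 pp.
Output growth = 0.6 + 4.894 = 5.494%.

5.494%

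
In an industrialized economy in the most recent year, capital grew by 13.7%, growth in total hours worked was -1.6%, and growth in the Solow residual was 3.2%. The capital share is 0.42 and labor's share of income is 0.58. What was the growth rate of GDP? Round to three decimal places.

Labor's share = 1 − 0.42 = 0.58.
Capital: 0.42 × 13.7 = 5.754 pp.
Total hours worked: 0.58 × (-1.6) = -0.928 pp.
Output growth = 3.2 + 4.826 = 8.026%.

8.026%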